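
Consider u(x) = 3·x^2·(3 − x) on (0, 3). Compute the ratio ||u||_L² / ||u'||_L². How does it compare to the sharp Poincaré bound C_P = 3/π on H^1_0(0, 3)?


||u||_L² / ||u'||_L² = 3*sqrt(14)/14 < C_P = 3/π.

u(x) = 3·x^2·(3 − x), so u'(x) = 9*x*(2 - x).
u(x) = 3·x^2·(3 − x) vanishes at x = 0 and x = 3, so u ∈ H^1_0(0, 3). Differentiate via the product rule and integrate the resulting polynomials term by term.
  ∫_0^3 u² dx = ∫_0^3 (9*x^6 - 54*x^5 + 81*x^4) dx. Term by term:
    ∫_0^3 9*x^6 dx = 19683/7;  ∫_0^3 -54*x^5 dx = -6561;  ∫_0^3 81*x^4 dx = 19683/5.
  Sum: 19683/7 − 6561 + 19683/5 = 6561/35.
  ∫_0^3 (u')² dx = ∫_0^3 (81*x^4 - 324*x^3 + 324*x^2) dx. Term by term:
    ∫_0^3 81*x^4 dx = 19683/5;  ∫_0^3 -324*x^3 dx = -6561;  ∫_0^3 324*x^2 dx = 2916.
  Sum: 19683/5 − 6561 + 2916 = 1458/5.
∫_0^3 u² dx = 6561/35, so ||u||_L² = 81*sqrt(35)/35.
∫_0^3 (u')² dx = 1458/5, so ||u'||_L² = 27*sqrt(10)/5.
Ratio ||u||_L² / ||u'||_L² = 3*sqrt(14)/14.
Sharp Poincaré constant on H^1_0(0, 3) is C_P = L/π = 3/π, achieved by sin(π/3·x).
A polynomial bump cannot attain the sharp Poincaré constant (only the first sine eigenfunction does), so the ratio is strictly less than C_P, consistent with ||u||_L² ≤ C_P ||u'||_L².


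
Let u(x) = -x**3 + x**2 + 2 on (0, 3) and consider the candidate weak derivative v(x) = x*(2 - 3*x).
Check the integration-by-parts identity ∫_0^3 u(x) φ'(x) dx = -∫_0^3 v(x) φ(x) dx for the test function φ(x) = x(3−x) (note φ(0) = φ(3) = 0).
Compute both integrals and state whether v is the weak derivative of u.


LHS = 459/20, RHS = 459/20. Yes, v = u' weakly.

u(x) = -x**3 + x**2 + 2, classical derivative u'(x) = -3*x**2 + 2*x.
φ(x) = x(3−x), so φ'(x) = 3 - 2*x.
Note φ(0) = φ(3) = 0, so the boundary term u·φ vanishes.
LHS = ∫_0^3 u(x) φ'(x) dx = ∫_0^3 (2*x^4 - 5*x^3 + 3*x^2 - 4*x + 6) dx. Term by term:
  ∫_0^3 2*x^4 dx = 486/5;  ∫_0^3 -5*x^3 dx = -405/4;  ∫_0^3 3*x^2 dx = 27;
  ∫_0^3 -4*x dx = -18;  ∫_0^3 6 dx = 18.
Sum: 486/5 − 405/4 + 27 − 18 + 18 = 459/20.
So LHS = 459/20.
∫_0^3 v(x) φ(x) dx = ∫_0^3 (3*x^4 - 11*x^3 + 6*x^2) dx. Term by term:
  ∫_0^3 3*x^4 dx = 729/5;  ∫_0^3 -11*x^3 dx = -891/4;  ∫_0^3 6*x^2 dx = 54.
Sum: 729/5 − 891/4 + 54 = -459/20.
So RHS = -∫_0^3 v(x) φ(x) dx = 459/20.
LHS = RHS, so the identity holds for this test φ.
Moreover u is smooth here and v(x) = u'(x) = -3*x**2 + 2*x pointwise, so the identity holds for every test function. Hence v is the weak derivative of u.


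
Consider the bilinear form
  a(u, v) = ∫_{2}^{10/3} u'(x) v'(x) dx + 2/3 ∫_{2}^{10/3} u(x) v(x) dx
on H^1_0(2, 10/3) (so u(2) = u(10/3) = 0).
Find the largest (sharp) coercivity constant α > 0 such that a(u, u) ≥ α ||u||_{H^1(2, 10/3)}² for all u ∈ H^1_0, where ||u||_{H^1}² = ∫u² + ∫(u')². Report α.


α = (32 + 27*π^2)/(3*(16 + 9*π^2))

Coercivity of a(·,·) on H^1_0(2, 10/3) means a(u, u) ≥ α ||u||_{H^1}² for every u ∈ H^1_0.
The interval has length L = 4/3, and Poincaré/coercivity depend only on L. Here a(u, u) = ∫(u')² + (2/3)·∫u².
Here 0 < c = 2/3 < 1. The condition a(u,u) ≥ α||u||_{H^1}² reads (1−α)∫(u')² ≥ (α−c)∫u². Any admissible α is ≤ 1 (rapidly oscillating u have ∫u²/∫(u')² → 0), and α = 1 would force 0 ≥ (1−c)∫u², impossible since c < 1; so 1−α > 0. By the sharp Poincaré inequality on H^1_0 of an interval of length L, ∫(u')² ≥ (π/L)²∫u² with equality for the first sine mode sin(π(x−x₀)/L) (x₀ the left endpoint), so the inequality holds for all u iff (1−α)(π/L)² ≥ α − c, i.e. α ≤ ((π/L)² + c)/((π/L)² + 1) = (1 + c(L/π)²)/(1 + (L/π)²). With (π/L)² = 9*π^2/16 and c = 2/3, the largest admissible constant is α = ((π/L)² + c)/((π/L)² + 1).
Simplifying, α = (32 + 27*π^2)/(3*(16 + 9*π^2)).


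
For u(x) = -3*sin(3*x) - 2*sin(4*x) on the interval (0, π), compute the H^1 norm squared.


||u||_{H^1(0,π)}^2 = 79*π

u'(x) = -9*cos(3*x) - 8*cos(4*x).
Expand u² and (u')² and integrate term by term on (0, π), using: for integers n ≥ 1, ∫_0^π sin²(nx) dx = ∫_0^π cos²(nx) dx = π/2; for n ≠ n', ∫_0^π sin(nx)sin(n'x) dx = ∫_0^π cos(nx)cos(n'x) dx = 0; and by product-to-sum, ∫_0^π sin(nx)cos(n'x) dx = ½∫_0^π [sin((n+n')x) + sin((n−n')x)] dx, which is 0 when n+n' is even and 2n/(n²−n'²) when n+n' is odd (it need not vanish on (0, π)).
  u² squared terms: (-3)²·∫sin(3x)² dx = 9·π/2 = 9*π/2;  (-2)²·∫sin(4x)² dx = 4·π/2 = 2*π.
  u² cross terms: 2·(-3)·(-2)·∫sin(3x)·sin(4x) dx = 12·(0) = 0.
  So ∫_0^π u² dx = 9*π/2 + 2*π + 0 = 13*π/2.
  (u')² squared terms: (-9)²·∫cos(3x)² dx = 81·π/2 = 81*π/2;  (-8)²·∫cos(4x)² dx = 64·π/2 = 32*π.
  (u')² cross terms: 2·(-9)·(-8)·∫cos(3x)·cos(4x) dx = 144·(0) = 0.
  So ∫_0^π (u')² dx = 81*π/2 + 32*π + 0 = 145*π/2.
||u||_{H^1}^2 = (13*π/2) + (145*π/2) = 79*π.


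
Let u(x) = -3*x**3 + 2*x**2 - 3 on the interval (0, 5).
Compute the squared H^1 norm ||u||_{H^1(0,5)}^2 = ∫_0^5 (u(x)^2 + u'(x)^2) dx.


||u||_{H^1}^2 = 4792015/42

The H^1 norm (squared) on an interval (0, L) is
  ||u||_{H^1}^2 = ∫_0^L u(x)^2 dx + ∫_0^L u'(x)^2 dx.
Compute u'(x) = -9*x**2 + 4*x.
Then u(x)^2 = 9*x**6 - 12*x**5 + 4*x**4 + 18*x**3 - 12*x**2 + 9 and u'(x)^2 = 81*x**4 - 72*x**3 + 16*x**2.
Integrate each monomial from 0 to 5 using ∫_0^5 c·x^n dx = c·5^(n+1)/(n+1):
  ∫_0^5 u(x)^2 dx = ∫_0^5 (9*x^6 - 12*x^5 + 4*x^4 + 18*x^3 - 12*x^2 + 9) dx. Term by term:
    ∫_0^5 9*x^6 dx = 703125/7;  ∫_0^5 -12*x^5 dx = -31250;  ∫_0^5 4*x^4 dx = 2500;
    ∫_0^5 18*x^3 dx = 5625/2;  ∫_0^5 -12*x^2 dx = -500;  ∫_0^5 9 dx = 45.
  Sum: 703125/7 − 31250 + 2500 + 5625/2 − 500 + 45 = 1036755/14.
  ∫_0^5 u'(x)^2 dx = ∫_0^5 (81*x^4 - 72*x^3 + 16*x^2) dx. Term by term:
    ∫_0^5 81*x^4 dx = 50625;  ∫_0^5 -72*x^3 dx = -11250;  ∫_0^5 16*x^2 dx = 2000/3.
  Sum: 50625 − 11250 + 2000/3 = 120125/3.
Adding: ||u||_{H^1}^2 = 1036755/14 + 120125/3 = 4792015/42.


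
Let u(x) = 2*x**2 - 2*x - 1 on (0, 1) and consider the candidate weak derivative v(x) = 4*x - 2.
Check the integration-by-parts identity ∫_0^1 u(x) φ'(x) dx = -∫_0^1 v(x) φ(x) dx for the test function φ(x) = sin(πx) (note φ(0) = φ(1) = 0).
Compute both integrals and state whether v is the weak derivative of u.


LHS = 0, RHS = 0. Yes, v = u' weakly.

u(x) = 2*x**2 - 2*x - 1, classical derivative u'(x) = 4*x - 2.
φ(x) = sin(πx), so φ'(x) = π*cos(π*x).
Note φ(0) = φ(1) = 0, so the boundary term u·φ vanishes.
LHS = ∫_0^1 u(x) φ'(x) dx = ∫_0^1 (2*π*x^2*cos(π*x) - 2*π*x*cos(π*x) - π*cos(π*x)) dx. Term by term:
  ∫_0^1 -π*cos(π*x) dx = 0;  ∫_0^1 -2*π*x*cos(π*x) dx = 4/π;  ∫_0^1 2*π*x^2*cos(π*x) dx = -4/π.
Sum: 0 + 4/π − 4/π = 0.
So LHS = 0.
∫_0^1 v(x) φ(x) dx = ∫_0^1 (4*x*sin(π*x) - 2*sin(π*x)) dx. Term by term:
  ∫_0^1 -2*sin(π*x) dx = -4/π;  ∫_0^1 4*x*sin(π*x) dx = 4/π.
Sum: -4/π + 4/π = 0.
So RHS = -∫_0^1 v(x) φ(x) dx = 0.
LHS = RHS, so the identity holds for this test φ.
Moreover u is smooth here and v(x) = u'(x) = 4*x - 2 pointwise, so the identity holds for every test function. Hence v is the weak derivative of u.


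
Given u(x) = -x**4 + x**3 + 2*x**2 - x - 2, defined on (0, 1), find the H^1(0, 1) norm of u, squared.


||u||_{H^1}^2 = 6701/1260

The H^1 norm (squared) on an interval (0, L) is
  ||u||_{H^1}^2 = ∫_0^L u(x)^2 dx + ∫_0^L u'(x)^2 dx.
Compute u'(x) = -4*x**3 + 3*x**2 + 4*x - 1.
Then u(x)^2 = x**8 - 2*x**7 - 3*x**6 + 6*x**5 + 6*x**4 - 8*x**3 - 7*x**2 + 4*x + 4 and u'(x)^2 = 16*x**6 - 24*x**5 - 23*x**4 + 32*x**3 + 10*x**2 - 8*x + 1.
Integrate each monomial from 0 to 1 using ∫_0^1 c·x^n dx = c·1^(n+1)/(n+1):
  ∫_0^1 u(x)^2 dx = ∫_0^1 (x^8 - 2*x^7 - 3*x^6 + 6*x^5 + 6*x^4 - 8*x^3 - 7*x^2 + 4*x + 4) dx. Term by term:
    ∫_0^1 x^8 dx = 1/9;  ∫_0^1 -2*x^7 dx = -1/4;  ∫_0^1 -3*x^6 dx = -3/7;
    ∫_0^1 6*x^5 dx = 1;  ∫_0^1 6*x^4 dx = 6/5;  ∫_0^1 -8*x^3 dx = -2;
    ∫_0^1 -7*x^2 dx = -7/3;  ∫_0^1 4*x dx = 2;  ∫_0^1 4 dx = 4.
  Sum: 1/9 − 1/4 − 3/7 + 1 + 6/5 − 2 − 7/3 + 2 + 4 = 4157/1260.
  ∫_0^1 u'(x)^2 dx = ∫_0^1 (16*x^6 - 24*x^5 - 23*x^4 + 32*x^3 + 10*x^2 - 8*x + 1) dx. Term by term:
    ∫_0^1 16*x^6 dx = 16/7;  ∫_0^1 -24*x^5 dx = -4;  ∫_0^1 -23*x^4 dx = -23/5;
    ∫_0^1 32*x^3 dx = 8;  ∫_0^1 10*x^2 dx = 10/3;  ∫_0^1 -8*x dx = -4;
    ∫_0^1 1 dx = 1.
  Sum: 16/7 − 4 − 23/5 + 8 + 10/3 − 4 + 1 = 212/105.
Adding: ||u||_{H^1}^2 = 4157/1260 + 212/105 = 6701/1260.


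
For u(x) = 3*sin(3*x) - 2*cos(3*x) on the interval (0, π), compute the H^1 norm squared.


||u||_{H^1(0,π)}^2 = 65*π

u'(x) = 6*sin(3*x) + 9*cos(3*x).
Expand u² and (u')² and integrate term by term on (0, π), using: for integers n ≥ 1, ∫_0^π sin²(nx) dx = ∫_0^π cos²(nx) dx = π/2; for n ≠ n', ∫_0^π sin(nx)sin(n'x) dx = ∫_0^π cos(nx)cos(n'x) dx = 0; and by product-to-sum, ∫_0^π sin(nx)cos(n'x) dx = ½∫_0^π [sin((n+n')x) + sin((n−n')x)] dx, which is 0 when n+n' is even and 2n/(n²−n'²) when n+n' is odd (it need not vanish on (0, π)).
  u² squared terms: (-2)²·∫cos(3x)² dx = 4·π/2 = 2*π;  (3)²·∫sin(3x)² dx = 9·π/2 = 9*π/2.
  u² cross terms: 2·(-2)·(3)·∫cos(3x)·sin(3x) dx = -12·(0) = 0.
  So ∫_0^π u² dx = 2*π + 9*π/2 + 0 = 13*π/2.
  (u')² squared terms: (6)²·∫sin(3x)² dx = 36·π/2 = 18*π;  (9)²·∫cos(3x)² dx = 81·π/2 = 81*π/2.
  (u')² cross terms: 2·(6)·(9)·∫sin(3x)·cos(3x) dx = 108·(0) = 0.
  So ∫_0^π (u')² dx = 18*π + 81*π/2 + 0 = 117*π/2.
||u||_{H^1}^2 = (13*π/2) + (117*π/2) = 65*π.


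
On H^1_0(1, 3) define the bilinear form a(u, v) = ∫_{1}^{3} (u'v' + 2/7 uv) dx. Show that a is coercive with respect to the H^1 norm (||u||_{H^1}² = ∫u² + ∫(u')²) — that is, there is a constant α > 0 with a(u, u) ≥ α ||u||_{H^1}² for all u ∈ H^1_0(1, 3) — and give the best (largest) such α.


α = (8/7 + π^2)/(4 + π^2)

Coercivity of a(·,·) on H^1_0(1, 3) means a(u, u) ≥ α ||u||_{H^1}² for every u ∈ H^1_0.
The interval has length L = 2, and Poincaré/coercivity depend only on L. Here a(u, u) = ∫(u')² + (2/7)·∫u².
Here 0 < c = 2/7 < 1. The condition a(u,u) ≥ α||u||_{H^1}² reads (1−α)∫(u')² ≥ (α−c)∫u². Any admissible α is ≤ 1 (rapidly oscillating u have ∫u²/∫(u')² → 0), and α = 1 would force 0 ≥ (1−c)∫u², impossible since c < 1; so 1−α > 0. By the sharp Poincaré inequality on H^1_0 of an interval of length L, ∫(u')² ≥ (π/L)²∫u² with equality for the first sine mode sin(π(x−x₀)/L) (x₀ the left endpoint), so the inequality holds for all u iff (1−α)(π/L)² ≥ α − c, i.e. α ≤ ((π/L)² + c)/((π/L)² + 1) = (1 + c(L/π)²)/(1 + (L/π)²). With (π/L)² = π^2/4 and c = 2/7, the largest admissible constant is α = ((π/L)² + c)/((π/L)² + 1).
Simplifying, α = (8/7 + π^2)/(4 + π^2).


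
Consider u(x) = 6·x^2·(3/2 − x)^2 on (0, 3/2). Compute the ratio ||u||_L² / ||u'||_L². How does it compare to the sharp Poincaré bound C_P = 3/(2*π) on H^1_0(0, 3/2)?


||u||_L² / ||u'||_L² = sqrt(3)/4 < C_P = 3/(2*π).

u(x) = 6·x^2·(3/2 − x)^2, so u'(x) = 3*x*(2*x - 3)*(4*x - 3).
u(x) = 6·x^2·(3/2 − x)^2 vanishes at x = 0 and x = 3/2, so u ∈ H^1_0(0, 3/2). Differentiate via the product rule and integrate the resulting polynomials term by term.
  ∫_0^3/2 u² dx = ∫_0^3/2 (36*x^8 - 216*x^7 + 486*x^6 - 486*x^5 + 729*x^4/4) dx. Term by term:
    ∫_0^3/2 36*x^8 dx = 19683/128;  ∫_0^3/2 -216*x^7 dx = -177147/256;  ∫_0^3/2 486*x^6 dx = 531441/448;
    ∫_0^3/2 -486*x^5 dx = -59049/64;  ∫_0^3/2 729*x^4/4 dx = 177147/640.
  Sum: 19683/128 − 177147/256 + 531441/448 − 59049/64 + 177147/640 = 19683/8960.
  ∫_0^3/2 (u')² dx = ∫_0^3/2 (576*x^6 - 2592*x^5 + 4212*x^4 - 2916*x^3 + 729*x^2) dx. Term by term:
    ∫_0^3/2 576*x^6 dx = 19683/14;  ∫_0^3/2 -2592*x^5 dx = -19683/4;  ∫_0^3/2 4212*x^4 dx = 255879/40;
    ∫_0^3/2 -2916*x^3 dx = -59049/16;  ∫_0^3/2 729*x^2 dx = 6561/8.
  Sum: 19683/14 − 19683/4 + 255879/40 − 59049/16 + 6561/8 = 6561/560.
∫_0^3/2 u² dx = 19683/8960, so ||u||_L² = 81*sqrt(105)/560.
∫_0^3/2 (u')² dx = 6561/560, so ||u'||_L² = 81*sqrt(35)/140.
Ratio ||u||_L² / ||u'||_L² = sqrt(3)/4.
Sharp Poincaré constant on H^1_0(0, 3/2) is C_P = L/π = 3/(2*π), achieved by sin(2*π/3·x).
A polynomial bump cannot attain the sharp Poincaré constant (only the first sine eigenfunction does), so the ratio is strictly less than C_P, consistent with ||u||_L² ≤ C_P ||u'||_L².


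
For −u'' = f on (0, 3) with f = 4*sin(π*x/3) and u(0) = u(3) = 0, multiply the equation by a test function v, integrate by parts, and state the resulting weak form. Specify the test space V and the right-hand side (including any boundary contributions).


V = H^1_0(0, 3) (so v(0) = v(3) = 0); weak form: ∫_0^3 u'v' dx = ∫_0^3 (4*sin(π*x/3)) v dx for all v ∈ V.

Multiply both sides by a test function v and integrate from 0 to 3:
  ∫_0^3 −u''(x) v(x) dx = ∫_0^3 f(x) v(x) dx.
Integrate the LHS by parts once:
  ∫_0^3 −u'' v dx = −[u'(x) v(x)]_0^3 + ∫_0^3 u'(x) v'(x) dx.
Thus ∫_0^3 u'(x) v'(x) dx = ∫_0^3 f(x) v(x) dx + [u'(x) v(x)]_0^3.
Choose V so that boundary terms are either known or forced to vanish.
u is Dirichlet: u(0) = u(3) = 0. Let V = H^1_0(0, 3); then v(0) = v(3) = 0, and [u' v]_0^3 = 0.
Weak formulation: find u (satisfying any essential BC) such that ∫_0^3 u'(x) v'(x) dx = ∫_0^3 f v dx for all v ∈ V.
Substituting f(x) = 4*sin(π*x/3), the right-hand side is ∫_0^3 (4*sin(π*x/3)) v dx.


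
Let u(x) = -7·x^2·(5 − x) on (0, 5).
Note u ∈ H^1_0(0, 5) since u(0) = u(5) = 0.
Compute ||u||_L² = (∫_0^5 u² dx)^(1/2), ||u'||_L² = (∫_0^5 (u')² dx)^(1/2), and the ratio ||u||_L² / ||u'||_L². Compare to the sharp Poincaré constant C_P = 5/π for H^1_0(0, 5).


||u||_L² / ||u'||_L² = 5*sqrt(14)/14 < C_P = 5/π.

u(x) = -7·x^2·(5 − x), so u'(x) = 7*x*(3*x - 10).
u(x) = -7·x^2·(5 − x) vanishes at x = 0 and x = 5, so u ∈ H^1_0(0, 5). Differentiate via the product rule and integrate the resulting polynomials term by term.
  ∫_0^5 u² dx = ∫_0^5 (49*x^6 - 490*x^5 + 1225*x^4) dx. Term by term:
    ∫_0^5 49*x^6 dx = 546875;  ∫_0^5 -490*x^5 dx = -3828125/3;  ∫_0^5 1225*x^4 dx = 765625.
  Sum: 546875 − 3828125/3 + 765625 = 109375/3.
  ∫_0^5 (u')² dx = ∫_0^5 (441*x^4 - 2940*x^3 + 4900*x^2) dx. Term by term:
    ∫_0^5 441*x^4 dx = 275625;  ∫_0^5 -2940*x^3 dx = -459375;  ∫_0^5 4900*x^2 dx = 612500/3.
  Sum: 275625 − 459375 + 612500/3 = 61250/3.
∫_0^5 u² dx = 109375/3, so ||u||_L² = 125*sqrt(21)/3.
∫_0^5 (u')² dx = 61250/3, so ||u'||_L² = 175*sqrt(6)/3.
Ratio ||u||_L² / ||u'||_L² = 5*sqrt(14)/14.
Sharp Poincaré constant on H^1_0(0, 5) is C_P = L/π = 5/π, achieved by sin(π/5·x).
A polynomial bump cannot attain the sharp Poincaré constant (only the first sine eigenfunction does), so the ratio is strictly less than C_P, consistent with ||u||_L² ≤ C_P ||u'||_L².


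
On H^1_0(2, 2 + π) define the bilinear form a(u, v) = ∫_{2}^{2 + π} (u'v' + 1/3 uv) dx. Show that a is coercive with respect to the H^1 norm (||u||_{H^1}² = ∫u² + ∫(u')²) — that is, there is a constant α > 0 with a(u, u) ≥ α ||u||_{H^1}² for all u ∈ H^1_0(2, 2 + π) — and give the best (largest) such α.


α = 2/3

Coercivity of a(·,·) on H^1_0(2, 2 + π) means a(u, u) ≥ α ||u||_{H^1}² for every u ∈ H^1_0.
The interval has length L = π, and Poincaré/coercivity depend only on L. Here a(u, u) = ∫(u')² + (1/3)·∫u².
Here 0 < c = 1/3 < 1. The condition a(u,u) ≥ α||u||_{H^1}² reads (1−α)∫(u')² ≥ (α−c)∫u². Any admissible α is ≤ 1 (rapidly oscillating u have ∫u²/∫(u')² → 0), and α = 1 would force 0 ≥ (1−c)∫u², impossible since c < 1; so 1−α > 0. By the sharp Poincaré inequality on H^1_0 of an interval of length L, ∫(u')² ≥ (π/L)²∫u² with equality for the first sine mode sin(π(x−x₀)/L) (x₀ the left endpoint), so the inequality holds for all u iff (1−α)(π/L)² ≥ α − c, i.e. α ≤ ((π/L)² + c)/((π/L)² + 1) = (1 + c(L/π)²)/(1 + (L/π)²). With (π/L)² = 1 and c = 1/3, the largest admissible constant is α = ((π/L)² + c)/((π/L)² + 1).
Simplifying, α = 2/3.


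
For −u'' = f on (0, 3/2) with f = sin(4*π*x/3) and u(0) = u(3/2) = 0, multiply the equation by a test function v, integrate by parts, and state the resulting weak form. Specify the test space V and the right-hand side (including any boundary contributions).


V = H^1_0(0, 3/2) (so v(0) = v(3/2) = 0); weak form: ∫_0^3/2 u'v' dx = ∫_0^3/2 (sin(4*π*x/3)) v dx for all v ∈ V.

Multiply both sides by a test function v and integrate from 0 to 3/2:
  ∫_0^3/2 −u''(x) v(x) dx = ∫_0^3/2 f(x) v(x) dx.
Integrate the LHS by parts once:
  ∫_0^3/2 −u'' v dx = −[u'(x) v(x)]_0^3/2 + ∫_0^3/2 u'(x) v'(x) dx.
Thus ∫_0^3/2 u'(x) v'(x) dx = ∫_0^3/2 f(x) v(x) dx + [u'(x) v(x)]_0^3/2.
Choose V so that boundary terms are either known or forced to vanish.
u is Dirichlet: u(0) = u(3/2) = 0. Let V = H^1_0(0, 3/2); then v(0) = v(3/2) = 0, and [u' v]_0^3/2 = 0.
Weak formulation: find u (satisfying any essential BC) such that ∫_0^3/2 u'(x) v'(x) dx = ∫_0^3/2 f v dx for all v ∈ V.
Substituting f(x) = sin(4*π*x/3), the right-hand side is ∫_0^3/2 (sin(4*π*x/3)) v dx.


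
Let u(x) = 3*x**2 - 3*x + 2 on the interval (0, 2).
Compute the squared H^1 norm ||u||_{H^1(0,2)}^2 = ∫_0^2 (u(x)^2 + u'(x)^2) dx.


||u||_{H^1}^2 = 338/5

The H^1 norm (squared) on an interval (0, L) is
  ||u||_{H^1}^2 = ∫_0^L u(x)^2 dx + ∫_0^L u'(x)^2 dx.
Compute u'(x) = 6*x - 3.
Then u(x)^2 = 9*x**4 - 18*x**3 + 21*x**2 - 12*x + 4 and u'(x)^2 = 36*x**2 - 36*x + 9.
Integrate each monomial from 0 to 2 using ∫_0^2 c·x^n dx = c·2^(n+1)/(n+1):
  ∫_0^2 u(x)^2 dx = ∫_0^2 (9*x^4 - 18*x^3 + 21*x^2 - 12*x + 4) dx. Term by term:
    ∫_0^2 9*x^4 dx = 288/5;  ∫_0^2 -18*x^3 dx = -72;  ∫_0^2 21*x^2 dx = 56;
    ∫_0^2 -12*x dx = -24;  ∫_0^2 4 dx = 8.
  Sum: 288/5 − 72 + 56 − 24 + 8 = 128/5.
  ∫_0^2 u'(x)^2 dx = ∫_0^2 (36*x^2 - 36*x + 9) dx. Term by term:
    ∫_0^2 36*x^2 dx = 96;  ∫_0^2 -36*x dx = -72;  ∫_0^2 9 dx = 18.
  Sum: 96 − 72 + 18 = 42.
Adding: ||u||_{H^1}^2 = 128/5 + 42 = 338/5.


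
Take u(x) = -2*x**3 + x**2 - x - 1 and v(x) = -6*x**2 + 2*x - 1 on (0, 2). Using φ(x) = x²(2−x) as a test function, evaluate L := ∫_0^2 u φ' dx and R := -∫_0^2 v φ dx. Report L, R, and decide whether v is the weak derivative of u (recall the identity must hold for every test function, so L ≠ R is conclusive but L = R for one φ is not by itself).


LHS = 164/15, RHS = 164/15. Yes, v = u' weakly.

u(x) = -2*x**3 + x**2 - x - 1, classical derivative u'(x) = -6*x**2 + 2*x - 1.
φ(x) = x²(2−x), so φ'(x) = x*(4 - 3*x).
Note φ(0) = φ(2) = 0, so the boundary term u·φ vanishes.
LHS = ∫_0^2 u(x) φ'(x) dx = ∫_0^2 (6*x^5 - 11*x^4 + 7*x^3 - x^2 - 4*x) dx. Term by term:
  ∫_0^2 6*x^5 dx = 64;  ∫_0^2 -11*x^4 dx = -352/5;  ∫_0^2 7*x^3 dx = 28;
  ∫_0^2 -x^2 dx = -8/3;  ∫_0^2 -4*x dx = -8.
Sum: 64 − 352/5 + 28 − 8/3 − 8 = 164/15.
So LHS = 164/15.
∫_0^2 v(x) φ(x) dx = ∫_0^2 (6*x^5 - 14*x^4 + 5*x^3 - 2*x^2) dx. Term by term:
  ∫_0^2 6*x^5 dx = 64;  ∫_0^2 -14*x^4 dx = -448/5;  ∫_0^2 5*x^3 dx = 20;
  ∫_0^2 -2*x^2 dx = -16/3.
Sum: 64 − 448/5 + 20 − 16/3 = -164/15.
So RHS = -∫_0^2 v(x) φ(x) dx = 164/15.
LHS = RHS, so the identity holds for this test φ.
Moreover u is smooth here and v(x) = u'(x) = -6*x**2 + 2*x - 1 pointwise, so the identity holds for every test function. Hence v is the weak derivative of u.


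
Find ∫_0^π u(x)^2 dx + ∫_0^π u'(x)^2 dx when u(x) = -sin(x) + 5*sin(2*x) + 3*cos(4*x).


||u||_{H^1(0,π)}^2 = 68/5 + 140*π

u'(x) = -12*sin(4*x) - cos(x) + 10*cos(2*x).
Expand u² and (u')² and integrate term by term on (0, π), using: for integers n ≥ 1, ∫_0^π sin²(nx) dx = ∫_0^π cos²(nx) dx = π/2; for n ≠ n', ∫_0^π sin(nx)sin(n'x) dx = ∫_0^π cos(nx)cos(n'x) dx = 0; and by product-to-sum, ∫_0^π sin(nx)cos(n'x) dx = ½∫_0^π [sin((n+n')x) + sin((n−n')x)] dx, which is 0 when n+n' is even and 2n/(n²−n'²) when n+n' is odd (it need not vanish on (0, π)).
  u² squared terms: (-1)²·∫sin(x)² dx = 1·π/2 = π/2;  (3)²·∫cos(4x)² dx = 9·π/2 = 9*π/2;  (5)²·∫sin(2x)² dx = 25·π/2 = 25*π/2.
  u² cross terms: 2·(-1)·(3)·∫sin(x)·cos(4x) dx = -6·(-2/15) = 4/5;  2·(-1)·(5)·∫sin(x)·sin(2x) dx = -10·(0) = 0;  2·(3)·(5)·∫cos(4x)·sin(2x) dx = 30·(0) = 0.
  So ∫_0^π u² dx = π/2 + 9*π/2 + 25*π/2 + 4/5 + 0 + 0 = 4/5 + 35*π/2.
  (u')² squared terms: (-1)²·∫cos(x)² dx = 1·π/2 = π/2;  (-12)²·∫sin(4x)² dx = 144·π/2 = 72*π;  (10)²·∫cos(2x)² dx = 100·π/2 = 50*π.
  (u')² cross terms: 2·(-1)·(-12)·∫cos(x)·sin(4x) dx = 24·(8/15) = 64/5;  2·(-1)·(10)·∫cos(x)·cos(2x) dx = -20·(0) = 0;  2·(-12)·(10)·∫sin(4x)·cos(2x) dx = -240·(0) = 0.
  So ∫_0^π (u')² dx = π/2 + 72*π + 50*π + 64/5 + 0 + 0 = 64/5 + 245*π/2.
||u||_{H^1}^2 = (4/5 + 35*π/2) + (64/5 + 245*π/2) = 68/5 + 140*π.


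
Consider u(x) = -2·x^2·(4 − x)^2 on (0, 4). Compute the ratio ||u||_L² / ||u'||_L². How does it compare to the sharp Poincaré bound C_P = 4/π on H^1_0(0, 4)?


||u||_L² / ||u'||_L² = 2*sqrt(3)/3 < C_P = 4/π.

u(x) = -2·x^2·(4 − x)^2, so u'(x) = 8*x*(-x^2 + 6*x - 8).
u(x) = -2·x^2·(4 − x)^2 vanishes at x = 0 and x = 4, so u ∈ H^1_0(0, 4). Differentiate via the product rule and integrate the resulting polynomials term by term.
  ∫_0^4 u² dx = ∫_0^4 (4*x^8 - 64*x^7 + 384*x^6 - 1024*x^5 + 1024*x^4) dx. Term by term:
    ∫_0^4 4*x^8 dx = 1048576/9;  ∫_0^4 -64*x^7 dx = -524288;  ∫_0^4 384*x^6 dx = 6291456/7;
    ∫_0^4 -1024*x^5 dx = -2097152/3;  ∫_0^4 1024*x^4 dx = 1048576/5.
  Sum: 1048576/9 − 524288 + 6291456/7 − 2097152/3 + 1048576/5 = 524288/315.
  ∫_0^4 (u')² dx = ∫_0^4 (64*x^6 - 768*x^5 + 3328*x^4 - 6144*x^3 + 4096*x^2) dx. Term by term:
    ∫_0^4 64*x^6 dx = 1048576/7;  ∫_0^4 -768*x^5 dx = -524288;  ∫_0^4 3328*x^4 dx = 3407872/5;
    ∫_0^4 -6144*x^3 dx = -393216;  ∫_0^4 4096*x^2 dx = 262144/3.
  Sum: 1048576/7 − 524288 + 3407872/5 − 393216 + 262144/3 = 131072/105.
∫_0^4 u² dx = 524288/315, so ||u||_L² = 512*sqrt(70)/105.
∫_0^4 (u')² dx = 131072/105, so ||u'||_L² = 256*sqrt(210)/105.
Ratio ||u||_L² / ||u'||_L² = 2*sqrt(3)/3.
Sharp Poincaré constant on H^1_0(0, 4) is C_P = L/π = 4/π, achieved by sin(π/4·x).
A polynomial bump cannot attain the sharp Poincaré constant (only the first sine eigenfunction does), so the ratio is strictly less than C_P, consistent with ||u||_L² ≤ C_P ||u'||_L².


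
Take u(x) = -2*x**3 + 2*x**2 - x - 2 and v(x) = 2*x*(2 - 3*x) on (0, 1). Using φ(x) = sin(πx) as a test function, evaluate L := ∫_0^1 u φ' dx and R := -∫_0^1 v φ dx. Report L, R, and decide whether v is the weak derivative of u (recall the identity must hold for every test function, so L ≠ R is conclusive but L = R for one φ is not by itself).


LHS = -24/π^3 + 4/π, RHS = -24/π^3 + 2/π. No, v is not the weak derivative of u.

u(x) = -2*x**3 + 2*x**2 - x - 2, classical derivative u'(x) = -6*x**2 + 4*x - 1.
φ(x) = sin(πx), so φ'(x) = π*cos(π*x).
Note φ(0) = φ(1) = 0, so the boundary term u·φ vanishes.
LHS = ∫_0^1 u(x) φ'(x) dx = ∫_0^1 (-2*π*x^3*cos(π*x) + 2*π*x^2*cos(π*x) - π*x*cos(π*x) - 2*π*cos(π*x)) dx. Term by term:
  ∫_0^1 -2*π*cos(π*x) dx = 0;  ∫_0^1 -π*x*cos(π*x) dx = 2/π;  ∫_0^1 -2*π*x^3*cos(π*x) dx = -24/π^3 + 6/π;
  ∫_0^1 2*π*x^2*cos(π*x) dx = -4/π.
Sum: 0 + 2/π + -24/π^3 + 6/π − 4/π = -24/π^3 + 4/π.
So LHS = -24/π^3 + 4/π.
∫_0^1 v(x) φ(x) dx = ∫_0^1 (-6*x^2*sin(π*x) + 4*x*sin(π*x)) dx. Term by term:
  ∫_0^1 -6*x^2*sin(π*x) dx = -6/π + 24/π^3;  ∫_0^1 4*x*sin(π*x) dx = 4/π.
Sum: -6/π + 24/π^3 + 4/π = -2/π + 24/π^3.
So RHS = -∫_0^1 v(x) φ(x) dx = -24/π^3 + 2/π.
LHS − RHS = 2/π ≠ 0, so the identity fails.
(For a valid weak derivative the identity must hold for EVERY test function, in particular this one. The failure shows v is NOT the weak derivative of u.)
Correct weak derivative would be u'(x) = -6*x**2 + 4*x - 1.


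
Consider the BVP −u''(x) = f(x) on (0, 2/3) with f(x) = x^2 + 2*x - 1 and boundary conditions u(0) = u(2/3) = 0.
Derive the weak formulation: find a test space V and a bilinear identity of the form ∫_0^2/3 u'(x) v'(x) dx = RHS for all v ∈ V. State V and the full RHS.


V = H^1_0(0, 2/3) (so v(0) = v(2/3) = 0); weak form: ∫_0^2/3 u'v' dx = ∫_0^2/3 (x^2 + 2*x - 1) v dx for all v ∈ V.

Multiply both sides by a test function v and integrate from 0 to 2/3:
  ∫_0^2/3 −u''(x) v(x) dx = ∫_0^2/3 f(x) v(x) dx.
Integrate the LHS by parts once:
  ∫_0^2/3 −u'' v dx = −[u'(x) v(x)]_0^2/3 + ∫_0^2/3 u'(x) v'(x) dx.
Thus ∫_0^2/3 u'(x) v'(x) dx = ∫_0^2/3 f(x) v(x) dx + [u'(x) v(x)]_0^2/3.
Choose V so that boundary terms are either known or forced to vanish.
u is Dirichlet: u(0) = u(2/3) = 0. Let V = H^1_0(0, 2/3); then v(0) = v(2/3) = 0, and [u' v]_0^2/3 = 0.
Weak formulation: find u (satisfying any essential BC) such that ∫_0^2/3 u'(x) v'(x) dx = ∫_0^2/3 f v dx for all v ∈ V.
Substituting f(x) = x^2 + 2*x - 1, the right-hand side is ∫_0^2/3 (x^2 + 2*x - 1) v dx.


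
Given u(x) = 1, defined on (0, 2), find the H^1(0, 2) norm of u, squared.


||u||_{H^1}^2 = 2

The H^1 norm (squared) on an interval (0, L) is
  ||u||_{H^1}^2 = ∫_0^L u(x)^2 dx + ∫_0^L u'(x)^2 dx.
Compute u'(x) = 0.
Then u(x)^2 = 1 and u'(x)^2 = 0.
Integrate each monomial from 0 to 2 using ∫_0^2 c·x^n dx = c·2^(n+1)/(n+1):
  ∫_0^2 u(x)^2 dx = ∫_0^2 (1) dx. Term by term:
    ∫_0^2 1 dx = 2.
  ∫_0^2 u'(x)^2 dx = ∫_0^2 (0) dx. Term by term:
    ∫_0^2 0 dx = 0.
Adding: ||u||_{H^1}^2 = 2 + 0 = 2.


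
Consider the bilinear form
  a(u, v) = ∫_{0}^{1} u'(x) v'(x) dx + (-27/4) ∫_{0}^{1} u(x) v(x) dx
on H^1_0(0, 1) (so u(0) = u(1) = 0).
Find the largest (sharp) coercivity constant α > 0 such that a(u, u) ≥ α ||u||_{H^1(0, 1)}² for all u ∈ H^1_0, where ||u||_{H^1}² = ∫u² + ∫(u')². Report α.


α = (-27/4 + π^2)/(1 + π^2)

Coercivity of a(·,·) on H^1_0(0, 1) means a(u, u) ≥ α ||u||_{H^1}² for every u ∈ H^1_0.
The interval has length L = 1, and Poincaré/coercivity depend only on L. Here a(u, u) = ∫(u')² + (-27/4)·∫u².
Here c = -27/4 < 0 with |c| < (π/L)² = π^2, so coercivity still holds. The condition a(u,u) ≥ α||u||_{H^1}² reads (1−α)∫(u')² ≥ (α−c)∫u². Any admissible α is ≤ 1 (rapidly oscillating u have ∫u²/∫(u')² → 0), and α = 1 would force 0 ≥ (1−c)∫u², impossible since c < 1; so 1−α > 0. By the sharp Poincaré inequality on H^1_0 of an interval of length L, ∫(u')² ≥ (π/L)²∫u² with equality for the first sine mode sin(π(x−x₀)/L) (x₀ the left endpoint), so the inequality holds for all u iff (1−α)(π/L)² ≥ α − c, i.e. α ≤ ((π/L)² + c)/((π/L)² + 1) = (1 + c(L/π)²)/(1 + (L/π)²). (Direct route, valid since c ≤ 0: Poincaré gives c∫u² ≥ c(L/π)²∫(u')², so a(u,u) ≥ (1 + c(L/π)²)∫(u')², while ||u||_{H^1}² ≤ (1 + (L/π)²)∫(u')²; dividing yields the same α.) With (π/L)² = π^2 and c = -27/4, the largest admissible constant is α = ((π/L)² + c)/((π/L)² + 1).
Simplifying, α = (-27/4 + π^2)/(1 + π^2).


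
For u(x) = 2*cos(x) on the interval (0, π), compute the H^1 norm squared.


||u||_{H^1(0,π)}^2 = 4*π

u'(x) = -2*sin(x).
Expand u² and (u')² and integrate term by term on (0, π), using: for integers n ≥ 1, ∫_0^π sin²(nx) dx = ∫_0^π cos²(nx) dx = π/2; for n ≠ n', ∫_0^π sin(nx)sin(n'x) dx = ∫_0^π cos(nx)cos(n'x) dx = 0; and by product-to-sum, ∫_0^π sin(nx)cos(n'x) dx = ½∫_0^π [sin((n+n')x) + sin((n−n')x)] dx, which is 0 when n+n' is even and 2n/(n²−n'²) when n+n' is odd (it need not vanish on (0, π)).
  u² squared terms: (2)²·∫cos(x)² dx = 4·π/2 = 2*π.
  So ∫_0^π u² dx = 2*π.
  (u')² squared terms: (-2)²·∫sin(x)² dx = 4·π/2 = 2*π.
  So ∫_0^π (u')² dx = 2*π.
||u||_{H^1}^2 = (2*π) + (2*π) = 4*π.


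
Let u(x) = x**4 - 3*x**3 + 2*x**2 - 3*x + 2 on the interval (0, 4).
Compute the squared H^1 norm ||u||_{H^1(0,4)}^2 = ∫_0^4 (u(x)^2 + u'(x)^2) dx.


||u||_{H^1}^2 = 2777948/315

The H^1 norm (squared) on an interval (0, L) is
  ||u||_{H^1}^2 = ∫_0^L u(x)^2 dx + ∫_0^L u'(x)^2 dx.
Compute u'(x) = 4*x**3 - 9*x**2 + 4*x - 3.
Then u(x)^2 = x**8 - 6*x**7 + 13*x**6 - 18*x**5 + 26*x**4 - 24*x**3 + 17*x**2 - 12*x + 4 and u'(x)^2 = 16*x**6 - 72*x**5 + 113*x**4 - 96*x**3 + 70*x**2 - 24*x + 9.
Integrate each monomial from 0 to 4 using ∫_0^4 c·x^n dx = c·4^(n+1)/(n+1):
  ∫_0^4 u(x)^2 dx = ∫_0^4 (x^8 - 6*x^7 + 13*x^6 - 18*x^5 + 26*x^4 - 24*x^3 + 17*x^2 - 12*x + 4) dx. Term by term:
    ∫_0^4 x^8 dx = 262144/9;  ∫_0^4 -6*x^7 dx = -49152;  ∫_0^4 13*x^6 dx = 212992/7;
    ∫_0^4 -18*x^5 dx = -12288;  ∫_0^4 26*x^4 dx = 26624/5;  ∫_0^4 -24*x^3 dx = -1536;
    ∫_0^4 17*x^2 dx = 1088/3;  ∫_0^4 -12*x dx = -96;  ∫_0^4 4 dx = 16.
  Sum: 262144/9 − 49152 + 212992/7 − 12288 + 26624/5 − 1536 + 1088/3 − 96 + 16 = 688592/315.
  ∫_0^4 u'(x)^2 dx = ∫_0^4 (16*x^6 - 72*x^5 + 113*x^4 - 96*x^3 + 70*x^2 - 24*x + 9) dx. Term by term:
    ∫_0^4 16*x^6 dx = 262144/7;  ∫_0^4 -72*x^5 dx = -49152;  ∫_0^4 113*x^4 dx = 115712/5;
    ∫_0^4 -96*x^3 dx = -6144;  ∫_0^4 70*x^2 dx = 4480/3;  ∫_0^4 -24*x dx = -192;
    ∫_0^4 9 dx = 36.
  Sum: 262144/7 − 49152 + 115712/5 − 6144 + 4480/3 − 192 + 36 = 696452/105.
Adding: ||u||_{H^1}^2 = 688592/315 + 696452/105 = 2777948/315.


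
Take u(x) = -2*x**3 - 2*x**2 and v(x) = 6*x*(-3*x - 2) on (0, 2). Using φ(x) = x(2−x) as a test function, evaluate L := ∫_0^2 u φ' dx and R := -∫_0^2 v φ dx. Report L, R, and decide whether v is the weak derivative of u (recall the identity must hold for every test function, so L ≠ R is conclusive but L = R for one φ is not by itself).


LHS = 224/15, RHS = 224/5. No, v is not the weak derivative of u.

u(x) = -2*x**3 - 2*x**2, classical derivative u'(x) = -6*x**2 - 4*x.
φ(x) = x(2−x), so φ'(x) = 2 - 2*x.
Note φ(0) = φ(2) = 0, so the boundary term u·φ vanishes.
LHS = ∫_0^2 u(x) φ'(x) dx = ∫_0^2 (4*x^4 - 4*x^2) dx. Term by term:
  ∫_0^2 4*x^4 dx = 128/5;  ∫_0^2 -4*x^2 dx = -32/3.
Sum: 128/5 − 32/3 = 224/15.
So LHS = 224/15.
∫_0^2 v(x) φ(x) dx = ∫_0^2 (18*x^4 - 24*x^3 - 24*x^2) dx. Term by term:
  ∫_0^2 18*x^4 dx = 576/5;  ∫_0^2 -24*x^3 dx = -96;  ∫_0^2 -24*x^2 dx = -64.
Sum: 576/5 − 96 − 64 = -224/5.
So RHS = -∫_0^2 v(x) φ(x) dx = 224/5.
LHS − RHS = -448/15 ≠ 0, so the identity fails.
(For a valid weak derivative the identity must hold for EVERY test function, in particular this one. The failure shows v is NOT the weak derivative of u.)
Correct weak derivative would be u'(x) = -6*x**2 - 4*x.


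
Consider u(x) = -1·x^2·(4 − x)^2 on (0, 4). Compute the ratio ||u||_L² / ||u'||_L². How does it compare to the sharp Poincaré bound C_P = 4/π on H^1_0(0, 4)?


||u||_L² / ||u'||_L² = 2*sqrt(3)/3 < C_P = 4/π.

u(x) = -1·x^2·(4 − x)^2, so u'(x) = 4*x*(-x^2 + 6*x - 8).
u(x) = -1·x^2·(4 − x)^2 vanishes at x = 0 and x = 4, so u ∈ H^1_0(0, 4). Differentiate via the product rule and integrate the resulting polynomials term by term.
  ∫_0^4 u² dx = ∫_0^4 (x^8 - 16*x^7 + 96*x^6 - 256*x^5 + 256*x^4) dx. Term by term:
    ∫_0^4 x^8 dx = 262144/9;  ∫_0^4 -16*x^7 dx = -131072;  ∫_0^4 96*x^6 dx = 1572864/7;
    ∫_0^4 -256*x^5 dx = -524288/3;  ∫_0^4 256*x^4 dx = 262144/5.
  Sum: 262144/9 − 131072 + 1572864/7 − 524288/3 + 262144/5 = 131072/315.
  ∫_0^4 (u')² dx = ∫_0^4 (16*x^6 - 192*x^5 + 832*x^4 - 1536*x^3 + 1024*x^2) dx. Term by term:
    ∫_0^4 16*x^6 dx = 262144/7;  ∫_0^4 -192*x^5 dx = -131072;  ∫_0^4 832*x^4 dx = 851968/5;
    ∫_0^4 -1536*x^3 dx = -98304;  ∫_0^4 1024*x^2 dx = 65536/3.
  Sum: 262144/7 − 131072 + 851968/5 − 98304 + 65536/3 = 32768/105.
∫_0^4 u² dx = 131072/315, so ||u||_L² = 256*sqrt(70)/105.
∫_0^4 (u')² dx = 32768/105, so ||u'||_L² = 128*sqrt(210)/105.
Ratio ||u||_L² / ||u'||_L² = 2*sqrt(3)/3.
Sharp Poincaré constant on H^1_0(0, 4) is C_P = L/π = 4/π, achieved by sin(π/4·x).
A polynomial bump cannot attain the sharp Poincaré constant (only the first sine eigenfunction does), so the ratio is strictly less than C_P, consistent with ||u||_L² ≤ C_P ||u'||_L².


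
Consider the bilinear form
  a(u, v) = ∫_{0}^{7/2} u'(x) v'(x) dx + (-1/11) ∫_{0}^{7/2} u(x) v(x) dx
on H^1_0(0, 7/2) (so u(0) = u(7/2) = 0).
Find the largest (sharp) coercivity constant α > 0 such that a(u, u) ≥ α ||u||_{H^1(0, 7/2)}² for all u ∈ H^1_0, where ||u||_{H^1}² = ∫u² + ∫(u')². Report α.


α = (-49 + 44*π^2)/(11*(4*π^2 + 49))

Coercivity of a(·,·) on H^1_0(0, 7/2) means a(u, u) ≥ α ||u||_{H^1}² for every u ∈ H^1_0.
The interval has length L = 7/2, and Poincaré/coercivity depend only on L. Here a(u, u) = ∫(u')² + (-1/11)·∫u².
Here c = -1/11 < 0 with |c| < (π/L)² = 4*π^2/49, so coercivity still holds. The condition a(u,u) ≥ α||u||_{H^1}² reads (1−α)∫(u')² ≥ (α−c)∫u². Any admissible α is ≤ 1 (rapidly oscillating u have ∫u²/∫(u')² → 0), and α = 1 would force 0 ≥ (1−c)∫u², impossible since c < 1; so 1−α > 0. By the sharp Poincaré inequality on H^1_0 of an interval of length L, ∫(u')² ≥ (π/L)²∫u² with equality for the first sine mode sin(π(x−x₀)/L) (x₀ the left endpoint), so the inequality holds for all u iff (1−α)(π/L)² ≥ α − c, i.e. α ≤ ((π/L)² + c)/((π/L)² + 1) = (1 + c(L/π)²)/(1 + (L/π)²). (Direct route, valid since c ≤ 0: Poincaré gives c∫u² ≥ c(L/π)²∫(u')², so a(u,u) ≥ (1 + c(L/π)²)∫(u')², while ||u||_{H^1}² ≤ (1 + (L/π)²)∫(u')²; dividing yields the same α.) With (π/L)² = 4*π^2/49 and c = -1/11, the largest admissible constant is α = ((π/L)² + c)/((π/L)² + 1).
Simplifying, α = (-49 + 44*π^2)/(11*(4*π^2 + 49)).


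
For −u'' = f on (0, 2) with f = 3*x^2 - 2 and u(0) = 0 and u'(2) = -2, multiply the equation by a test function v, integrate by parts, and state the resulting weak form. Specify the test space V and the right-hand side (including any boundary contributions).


V = {v ∈ H^1(0, 2) : v(0) = 0} (test functions vanish at x = 0 where u is specified); weak form: ∫_0^2 u'v' dx = ∫_0^2 (3*x^2 - 2) v dx − 2·v(2) for all v ∈ V.

Multiply both sides by a test function v and integrate from 0 to 2:
  ∫_0^2 −u''(x) v(x) dx = ∫_0^2 f(x) v(x) dx.
Integrate the LHS by parts once:
  ∫_0^2 −u'' v dx = −[u'(x) v(x)]_0^2 + ∫_0^2 u'(x) v'(x) dx.
Thus ∫_0^2 u'(x) v'(x) dx = ∫_0^2 f(x) v(x) dx + [u'(x) v(x)]_0^2.
Choose V so that boundary terms are either known or forced to vanish.
Mixed BC: u(0) = 0 (Dirichlet) and u'(2) = -2 (Neumann). Define V = {v ∈ H^1(0, 2) : v(0) = 0}. Then [u' v]_0^2 = u'(2)·v(2) − u'(0)·0 = − 2·v(2).
Weak formulation: find u (satisfying any essential BC) such that ∫_0^2 u'(x) v'(x) dx = ∫_0^2 f v dx − 2·v(2) for all v ∈ V (Dirichlet at 0 absorbed into V; Neumann datum at x = 2 contributes the boundary term).
Substituting f(x) = 3*x^2 - 2, the right-hand side is ∫_0^2 (3*x^2 - 2) v dx − 2·v(2).


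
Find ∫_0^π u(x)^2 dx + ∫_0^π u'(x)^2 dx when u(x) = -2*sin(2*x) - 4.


||u||_{H^1(0,π)}^2 = 26*π

u'(x) = -4*cos(2*x).
Expand u² and (u')² and integrate term by term on (0, π), using: for integers n ≥ 1, ∫_0^π sin²(nx) dx = ∫_0^π cos²(nx) dx = π/2; for n ≠ n', ∫_0^π sin(nx)sin(n'x) dx = ∫_0^π cos(nx)cos(n'x) dx = 0; and by product-to-sum, ∫_0^π sin(nx)cos(n'x) dx = ½∫_0^π [sin((n+n')x) + sin((n−n')x)] dx, which is 0 when n+n' is even and 2n/(n²−n'²) when n+n' is odd (it need not vanish on (0, π)). For the constant mode: ∫_0^π 1 dx = π, ∫_0^π cos(nx) dx = 0, ∫_0^π sin(nx) dx = (1−(−1)^n)/n.
  u² squared terms: (-4)²·∫1 dx = 16·π = 16*π;  (-2)²·∫sin(2x)² dx = 4·π/2 = 2*π.
  u² cross terms: 2·(-4)·(-2)·∫1·sin(2x) dx = 16·(0) = 0.
  So ∫_0^π u² dx = 16*π + 2*π + 0 = 18*π.
  (u')² squared terms: (-4)²·∫cos(2x)² dx = 16·π/2 = 8*π.
  So ∫_0^π (u')² dx = 8*π.
||u||_{H^1}^2 = (18*π) + (8*π) = 26*π.


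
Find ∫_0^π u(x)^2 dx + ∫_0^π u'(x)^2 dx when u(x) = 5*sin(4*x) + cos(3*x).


||u||_{H^1(0,π)}^2 = 800/7 + 435*π/2

u'(x) = -3*sin(3*x) + 20*cos(4*x).
Expand u² and (u')² and integrate term by term on (0, π), using: for integers n ≥ 1, ∫_0^π sin²(nx) dx = ∫_0^π cos²(nx) dx = π/2; for n ≠ n', ∫_0^π sin(nx)sin(n'x) dx = ∫_0^π cos(nx)cos(n'x) dx = 0; and by product-to-sum, ∫_0^π sin(nx)cos(n'x) dx = ½∫_0^π [sin((n+n')x) + sin((n−n')x)] dx, which is 0 when n+n' is even and 2n/(n²−n'²) when n+n' is odd (it need not vanish on (0, π)).
  u² squared terms: (5)²·∫sin(4x)² dx = 25·π/2 = 25*π/2;  (1)²·∫cos(3x)² dx = 1·π/2 = π/2.
  u² cross terms: 2·(5)·(1)·∫sin(4x)·cos(3x) dx = 10·(8/7) = 80/7.
  So ∫_0^π u² dx = 25*π/2 + π/2 + 80/7 = 80/7 + 13*π.
  (u')² squared terms: (-3)²·∫sin(3x)² dx = 9·π/2 = 9*π/2;  (20)²·∫cos(4x)² dx = 400·π/2 = 200*π.
  (u')² cross terms: 2·(-3)·(20)·∫sin(3x)·cos(4x) dx = -120·(-6/7) = 720/7.
  So ∫_0^π (u')² dx = 9*π/2 + 200*π + 720/7 = 720/7 + 409*π/2.
||u||_{H^1}^2 = (80/7 + 13*π) + (720/7 + 409*π/2) = 800/7 + 435*π/2.


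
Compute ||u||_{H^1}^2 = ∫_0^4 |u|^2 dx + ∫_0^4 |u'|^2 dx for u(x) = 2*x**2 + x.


||u||_{H^1}^2 = 22588/15

The H^1 norm (squared) on an interval (0, L) is
  ||u||_{H^1}^2 = ∫_0^L u(x)^2 dx + ∫_0^L u'(x)^2 dx.
Compute u'(x) = 4*x + 1.
Then u(x)^2 = 4*x**4 + 4*x**3 + x**2 and u'(x)^2 = 16*x**2 + 8*x + 1.
Integrate each monomial from 0 to 4 using ∫_0^4 c·x^n dx = c·4^(n+1)/(n+1):
  ∫_0^4 u(x)^2 dx = ∫_0^4 (4*x^4 + 4*x^3 + x^2) dx. Term by term:
    ∫_0^4 4*x^4 dx = 4096/5;  ∫_0^4 4*x^3 dx = 256;  ∫_0^4 x^2 dx = 64/3.
  Sum: 4096/5 + 256 + 64/3 = 16448/15.
  ∫_0^4 u'(x)^2 dx = ∫_0^4 (16*x^2 + 8*x + 1) dx. Term by term:
    ∫_0^4 16*x^2 dx = 1024/3;  ∫_0^4 8*x dx = 64;  ∫_0^4 1 dx = 4.
  Sum: 1024/3 + 64 + 4 = 1228/3.
Adding: ||u||_{H^1}^2 = 16448/15 + 1228/3 = 22588/15.


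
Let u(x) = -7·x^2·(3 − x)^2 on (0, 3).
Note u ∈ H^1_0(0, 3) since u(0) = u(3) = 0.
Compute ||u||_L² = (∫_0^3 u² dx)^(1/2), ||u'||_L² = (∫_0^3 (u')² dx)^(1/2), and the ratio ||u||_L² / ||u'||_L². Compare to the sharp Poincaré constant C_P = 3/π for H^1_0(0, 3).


||u||_L² / ||u'||_L² = sqrt(3)/2 < C_P = 3/π.

u(x) = -7·x^2·(3 − x)^2, so u'(x) = 14*x*(x*(3 - x) - (x - 3)^2).
u(x) = -7·x^2·(3 − x)^2 vanishes at x = 0 and x = 3, so u ∈ H^1_0(0, 3). Differentiate via the product rule and integrate the resulting polynomials term by term.
  ∫_0^3 u² dx = ∫_0^3 (49*x^8 - 588*x^7 + 2646*x^6 - 5292*x^5 + 3969*x^4) dx. Term by term:
    ∫_0^3 49*x^8 dx = 107163;  ∫_0^3 -588*x^7 dx = -964467/2;  ∫_0^3 2646*x^6 dx = 826686;
    ∫_0^3 -5292*x^5 dx = -642978;  ∫_0^3 3969*x^4 dx = 964467/5.
  Sum: 107163 − 964467/2 + 826686 − 642978 + 964467/5 = 15309/10.
  ∫_0^3 (u')² dx = ∫_0^3 (784*x^6 - 7056*x^5 + 22932*x^4 - 31752*x^3 + 15876*x^2) dx. Term by term:
    ∫_0^3 784*x^6 dx = 244944;  ∫_0^3 -7056*x^5 dx = -857304;  ∫_0^3 22932*x^4 dx = 5572476/5;
    ∫_0^3 -31752*x^3 dx = -642978;  ∫_0^3 15876*x^2 dx = 142884.
  Sum: 244944 − 857304 + 5572476/5 − 642978 + 142884 = 10206/5.
∫_0^3 u² dx = 15309/10, so ||u||_L² = 27*sqrt(210)/10.
∫_0^3 (u')² dx = 10206/5, so ||u'||_L² = 27*sqrt(70)/5.
Ratio ||u||_L² / ||u'||_L² = sqrt(3)/2.
Sharp Poincaré constant on H^1_0(0, 3) is C_P = L/π = 3/π, achieved by sin(π/3·x).
A polynomial bump cannot attain the sharp Poincaré constant (only the first sine eigenfunction does), so the ratio is strictly less than C_P, consistent with ||u||_L² ≤ C_P ||u'||_L².


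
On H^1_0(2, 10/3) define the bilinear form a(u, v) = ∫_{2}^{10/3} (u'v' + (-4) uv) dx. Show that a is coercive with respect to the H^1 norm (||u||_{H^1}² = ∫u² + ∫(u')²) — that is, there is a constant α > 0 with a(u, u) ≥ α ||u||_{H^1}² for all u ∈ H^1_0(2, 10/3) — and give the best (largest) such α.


α = (-64 + 9*π^2)/(16 + 9*π^2)

Coercivity of a(·,·) on H^1_0(2, 10/3) means a(u, u) ≥ α ||u||_{H^1}² for every u ∈ H^1_0.
The interval has length L = 4/3, and Poincaré/coercivity depend only on L. Here a(u, u) = ∫(u')² + (-4)·∫u².
Here c = -4 < 0 with |c| < (π/L)² = 9*π^2/16, so coercivity still holds. The condition a(u,u) ≥ α||u||_{H^1}² reads (1−α)∫(u')² ≥ (α−c)∫u². Any admissible α is ≤ 1 (rapidly oscillating u have ∫u²/∫(u')² → 0), and α = 1 would force 0 ≥ (1−c)∫u², impossible since c < 1; so 1−α > 0. By the sharp Poincaré inequality on H^1_0 of an interval of length L, ∫(u')² ≥ (π/L)²∫u² with equality for the first sine mode sin(π(x−x₀)/L) (x₀ the left endpoint), so the inequality holds for all u iff (1−α)(π/L)² ≥ α − c, i.e. α ≤ ((π/L)² + c)/((π/L)² + 1) = (1 + c(L/π)²)/(1 + (L/π)²). (Direct route, valid since c ≤ 0: Poincaré gives c∫u² ≥ c(L/π)²∫(u')², so a(u,u) ≥ (1 + c(L/π)²)∫(u')², while ||u||_{H^1}² ≤ (1 + (L/π)²)∫(u')²; dividing yields the same α.) With (π/L)² = 9*π^2/16 and c = -4, the largest admissible constant is α = ((π/L)² + c)/((π/L)² + 1).
Simplifying, α = (-64 + 9*π^2)/(16 + 9*π^2).
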